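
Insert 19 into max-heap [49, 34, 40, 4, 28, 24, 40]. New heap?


Append 19: [49, 34, 40, 4, 28, 24, 40, 19]
Bubble up: swap idx 7(19) with idx 3(4)
Result: [49, 34, 40, 19, 28, 24, 40, 4]


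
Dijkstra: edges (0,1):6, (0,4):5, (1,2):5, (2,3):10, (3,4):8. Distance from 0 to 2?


Dijkstra from 0:
Distances: {0: 0, 1: 6, 2: 11, 3: 13, 4: 5}
Shortest distance to 2 = 11, path = [0, 1, 2]


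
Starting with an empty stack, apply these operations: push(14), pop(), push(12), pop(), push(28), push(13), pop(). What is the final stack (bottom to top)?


push(14) -> [14]
pop() returns 14 -> []
push(12) -> [12]
pop() returns 12 -> []
push(28) -> [28]
push(13) -> [28, 13]
pop() returns 13 -> [28]
Final stack (bottom to top): [28]


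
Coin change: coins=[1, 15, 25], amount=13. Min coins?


dp[0]=0; dp[i]=1+min(dp[i-c] for c in coins)
...dp[8]=8, dp[9]=9, dp[10]=10, dp[11]=11, dp[12]=12, dp[13]=13
Minimum coins for 13 = 13


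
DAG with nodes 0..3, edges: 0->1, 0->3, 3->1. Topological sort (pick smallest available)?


Kahn's algorithm, process smallest node first
Order: [0, 2, 3, 1]


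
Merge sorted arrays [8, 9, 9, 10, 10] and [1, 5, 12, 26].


Compare heads, take smaller each step.
Merged: [1, 5, 8, 9, 9, 10, 10, 12, 26]


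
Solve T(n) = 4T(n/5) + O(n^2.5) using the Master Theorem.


a=4, b=5, c=2.5. log_5(4)=0.861 < c=2.5. Case 3: O(n^c) = O(n^2.500)
Complexity: O(n^2.500)


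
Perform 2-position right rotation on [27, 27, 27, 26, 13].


Right rotate by 2: [26, 13, 27, 27, 27]


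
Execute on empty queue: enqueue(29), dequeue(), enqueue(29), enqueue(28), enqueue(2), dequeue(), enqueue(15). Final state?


enqueue(29) -> [29]
dequeue() returns 29 -> []
enqueue(29) -> [29]
enqueue(28) -> [29, 28]
enqueue(2) -> [29, 28, 2]
dequeue() returns 29 -> [28, 2]
enqueue(15) -> [28, 2, 15]
Final queue (front to back): [28, 2, 15]


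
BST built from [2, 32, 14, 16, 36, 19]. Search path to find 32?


BST root = 2
Search for 32: compare at each node
Path: [2, 32]


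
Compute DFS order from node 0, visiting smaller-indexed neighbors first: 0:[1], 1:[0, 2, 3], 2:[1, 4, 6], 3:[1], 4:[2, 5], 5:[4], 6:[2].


DFS stack-based: start with [0]
Visit order: [0, 1, 2, 4, 5, 6, 3]


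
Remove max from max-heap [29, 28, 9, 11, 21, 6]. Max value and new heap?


Max = 29
Replace root with last, heapify down
Resulting heap: [28, 21, 9, 11, 6]


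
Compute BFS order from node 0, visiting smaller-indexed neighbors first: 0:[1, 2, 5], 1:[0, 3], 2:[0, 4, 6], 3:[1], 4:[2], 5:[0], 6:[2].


BFS queue: start with [0]
Visit order: [0, 1, 2, 5, 3, 4, 6]


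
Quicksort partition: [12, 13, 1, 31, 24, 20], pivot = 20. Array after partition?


Elements <= 20 go left of pivot.
Result: [12, 13, 1, 20, 24, 31], pivot at index 3


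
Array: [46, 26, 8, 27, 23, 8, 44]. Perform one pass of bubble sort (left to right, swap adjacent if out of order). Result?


After one pass: [26, 8, 27, 23, 8, 44, 46]


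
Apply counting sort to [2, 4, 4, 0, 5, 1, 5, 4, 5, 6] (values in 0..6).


Count array: [1, 1, 1, 0, 3, 3, 1]
Reconstruct: [0, 1, 2, 4, 4, 4, 5, 5, 5, 6]


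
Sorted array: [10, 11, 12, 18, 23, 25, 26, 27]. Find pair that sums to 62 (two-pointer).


Two pointers: lo=0, hi=7
No pair sums to 62


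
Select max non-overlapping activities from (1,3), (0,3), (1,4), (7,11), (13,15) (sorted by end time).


Greedy: pick earliest-ending, then skip overlaps.
Selected (3 activities): [(1, 3), (7, 11), (13, 15)]


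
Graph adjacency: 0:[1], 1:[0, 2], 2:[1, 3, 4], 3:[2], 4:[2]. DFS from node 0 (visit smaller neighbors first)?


DFS stack-based: start with [0]
Visit order: [0, 1, 2, 3, 4]


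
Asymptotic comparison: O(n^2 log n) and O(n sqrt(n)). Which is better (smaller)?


n^1.5 grows slower than n^2 log n
O(n sqrt(n)) is asymptotically smaller; O(n^2 log n) grows faster


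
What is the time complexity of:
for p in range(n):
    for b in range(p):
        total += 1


Per nesting level: O(n) * O(n) [triangular over p] = O(n^2)
Complexity: O(n^2)


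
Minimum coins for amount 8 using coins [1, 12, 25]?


dp[0]=0; dp[i]=1+min(dp[i-c] for c in coins)
...dp[3]=3, dp[4]=4, dp[5]=5, dp[6]=6, dp[7]=7, dp[8]=8
Minimum coins for 8 = 8


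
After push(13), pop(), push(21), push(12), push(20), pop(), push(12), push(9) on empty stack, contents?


push(13) -> [13]
pop() returns 13 -> []
push(21) -> [21]
push(12) -> [21, 12]
push(20) -> [21, 12, 20]
pop() returns 20 -> [21, 12]
push(12) -> [21, 12, 12]
push(9) -> [21, 12, 12, 9]
Final stack (bottom to top): [21, 12, 12, 9]


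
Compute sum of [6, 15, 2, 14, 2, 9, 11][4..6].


Prefix sums: [0, 6, 21, 23, 37, 39, 48, 59]
Sum[4..6] = prefix[7] - prefix[4] = 59 - 37 = 22


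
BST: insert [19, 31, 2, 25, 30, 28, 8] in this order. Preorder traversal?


Root = 19; build tree by BST insertion.
Preorder traversal: [19, 2, 8, 31, 25, 30, 28]


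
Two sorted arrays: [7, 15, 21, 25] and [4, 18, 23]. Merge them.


Compare heads, take smaller each step.
Merged: [4, 7, 15, 18, 21, 23, 25]


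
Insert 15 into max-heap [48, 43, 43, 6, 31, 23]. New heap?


Append 15: [48, 43, 43, 6, 31, 23, 15]
Bubble up: no swaps needed
Result: [48, 43, 43, 6, 31, 23, 15]


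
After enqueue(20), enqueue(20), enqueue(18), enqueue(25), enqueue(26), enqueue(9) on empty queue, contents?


enqueue(20) -> [20]
enqueue(20) -> [20, 20]
enqueue(18) -> [20, 20, 18]
enqueue(25) -> [20, 20, 18, 25]
enqueue(26) -> [20, 20, 18, 25, 26]
enqueue(9) -> [20, 20, 18, 25, 26, 9]
Final queue (front to back): [20, 20, 18, 25, 26, 9]


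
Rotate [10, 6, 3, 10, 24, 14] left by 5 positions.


Left rotate by 5: [14, 10, 6, 3, 10, 24]


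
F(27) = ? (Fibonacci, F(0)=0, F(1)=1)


F(n)=F(n-1)+F(n-2)
...F(25)=75025, F(26)=121393, F(27)=196418


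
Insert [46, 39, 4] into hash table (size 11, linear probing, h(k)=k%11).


Insertions: 46->slot 2; 39->slot 6; 4->slot 4
Table: [None, None, 46, None, 4, None, 39, None, None, None, None]


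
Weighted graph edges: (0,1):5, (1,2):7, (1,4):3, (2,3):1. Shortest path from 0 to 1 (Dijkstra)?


Dijkstra from 0:
Distances: {0: 0, 1: 5, 2: 12, 3: 13, 4: 8}
Shortest distance to 1 = 5, path = [0, 1]


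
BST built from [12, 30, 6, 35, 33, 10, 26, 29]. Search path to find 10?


BST root = 12
Search for 10: compare at each node
Path: [12, 6, 10]


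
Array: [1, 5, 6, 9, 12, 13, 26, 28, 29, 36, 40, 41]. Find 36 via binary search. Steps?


Search for 36:
[0,11] mid=5 arr[5]=13
[6,11] mid=8 arr[8]=29
[9,11] mid=10 arr[10]=40
[9,9] mid=9 arr[9]=36
Total: 4 comparisons


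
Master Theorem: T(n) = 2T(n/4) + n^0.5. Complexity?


a=2, b=4, c=0.5. log_4(2)=0.5 = c=0.5. Case 2: O(n^c log n) = O(sqrt(n) log n)
Complexity: O(sqrt(n) log n)


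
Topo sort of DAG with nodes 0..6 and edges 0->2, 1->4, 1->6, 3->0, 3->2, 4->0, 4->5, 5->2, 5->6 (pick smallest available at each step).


Kahn's algorithm, process smallest node first
Order: [1, 3, 4, 0, 5, 2, 6]


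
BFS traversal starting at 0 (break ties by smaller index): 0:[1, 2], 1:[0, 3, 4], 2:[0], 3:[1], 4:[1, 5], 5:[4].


BFS queue: start with [0]
Visit order: [0, 1, 2, 3, 4, 5]


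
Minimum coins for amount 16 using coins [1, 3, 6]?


dp[0]=0; dp[i]=1+min(dp[i-c] for c in coins)
...dp[11]=4, dp[12]=2, dp[13]=3, dp[14]=4, dp[15]=3, dp[16]=4
Minimum coins for 16 = 4


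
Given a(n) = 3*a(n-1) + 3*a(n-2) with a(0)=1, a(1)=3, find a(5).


Build bottom-up:
...a(3)=45, a(4)=171, a(5)=3*171+3*45=648


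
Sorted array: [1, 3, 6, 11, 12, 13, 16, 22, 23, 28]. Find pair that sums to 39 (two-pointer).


Two pointers: lo=0, hi=9
Found pair: (11, 28) summing to 39


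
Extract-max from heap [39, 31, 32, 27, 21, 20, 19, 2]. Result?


Max = 39
Replace root with last, heapify down
Resulting heap: [32, 31, 20, 27, 21, 2, 19]


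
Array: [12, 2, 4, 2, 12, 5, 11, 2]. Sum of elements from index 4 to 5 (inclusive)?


Prefix sums: [0, 12, 14, 18, 20, 32, 37, 48, 50]
Sum[4..5] = prefix[6] - prefix[4] = 37 - 20 = 17


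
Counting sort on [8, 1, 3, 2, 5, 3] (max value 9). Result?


Count array: [0, 1, 1, 2, 0, 1, 0, 0, 1, 0]
Reconstruct: [1, 2, 3, 3, 5, 8]


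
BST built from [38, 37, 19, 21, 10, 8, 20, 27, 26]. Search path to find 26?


BST root = 38
Search for 26: compare at each node
Path: [38, 37, 19, 21, 27, 26]


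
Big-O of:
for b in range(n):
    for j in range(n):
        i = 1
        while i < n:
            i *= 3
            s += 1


Per nesting level: O(n) * O(n) * O(log n) = O(n^2 log n)
Complexity: O(n^2 log n)


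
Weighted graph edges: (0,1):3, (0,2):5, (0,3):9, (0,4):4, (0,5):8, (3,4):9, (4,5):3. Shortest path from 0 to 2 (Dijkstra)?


Dijkstra from 0:
Distances: {0: 0, 1: 3, 2: 5, 3: 9, 4: 4, 5: 7}
Shortest distance to 2 = 5, path = [0, 2]


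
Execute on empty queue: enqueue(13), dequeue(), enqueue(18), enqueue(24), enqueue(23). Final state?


enqueue(13) -> [13]
dequeue() returns 13 -> []
enqueue(18) -> [18]
enqueue(24) -> [18, 24]
enqueue(23) -> [18, 24, 23]
Final queue (front to back): [18, 24, 23]


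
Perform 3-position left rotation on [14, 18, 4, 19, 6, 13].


Left rotate by 3: [19, 6, 13, 14, 18, 4]


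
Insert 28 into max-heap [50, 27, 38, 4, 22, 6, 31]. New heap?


Append 28: [50, 27, 38, 4, 22, 6, 31, 28]
Bubble up: swap idx 7(28) with idx 3(4); swap idx 3(28) with idx 1(27)
Result: [50, 28, 38, 27, 22, 6, 31, 4]


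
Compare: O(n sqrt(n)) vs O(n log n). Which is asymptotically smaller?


linearithmic grows slower than n^1.5
O(n log n) is asymptotically smaller; O(n sqrt(n)) grows faster


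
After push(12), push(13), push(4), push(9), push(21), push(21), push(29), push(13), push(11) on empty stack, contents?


push(12) -> [12]
push(13) -> [12, 13]
push(4) -> [12, 13, 4]
push(9) -> [12, 13, 4, 9]
push(21) -> [12, 13, 4, 9, 21]
push(21) -> [12, 13, 4, 9, 21, 21]
push(29) -> [12, 13, 4, 9, 21, 21, 29]
push(13) -> [12, 13, 4, 9, 21, 21, 29, 13]
push(11) -> [12, 13, 4, 9, 21, 21, 29, 13, 11]
Final stack (bottom to top): [12, 13, 4, 9, 21, 21, 29, 13, 11]


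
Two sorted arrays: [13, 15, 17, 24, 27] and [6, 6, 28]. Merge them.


Compare heads, take smaller each step.
Merged: [6, 6, 13, 15, 17, 24, 27, 28]


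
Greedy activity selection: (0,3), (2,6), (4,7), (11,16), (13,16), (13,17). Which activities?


Greedy: pick earliest-ending, then skip overlaps.
Selected (3 activities): [(0, 3), (4, 7), (11, 16)]


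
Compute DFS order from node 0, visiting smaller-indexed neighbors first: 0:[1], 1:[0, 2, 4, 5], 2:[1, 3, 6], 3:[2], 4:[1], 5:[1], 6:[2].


DFS stack-based: start with [0]
Visit order: [0, 1, 2, 3, 6, 4, 5]


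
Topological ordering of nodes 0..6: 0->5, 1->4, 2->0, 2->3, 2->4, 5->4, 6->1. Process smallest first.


Kahn's algorithm, process smallest node first
Order: [2, 0, 3, 5, 6, 1, 4]


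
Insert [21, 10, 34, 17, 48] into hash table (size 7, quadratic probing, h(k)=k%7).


Insertions: 21->slot 0; 10->slot 3; 34->slot 6; 17->slot 4; 48->slot 1
Table: [21, 48, None, 10, 17, None, 34]


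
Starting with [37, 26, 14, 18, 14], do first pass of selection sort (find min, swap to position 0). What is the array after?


After one pass: [14, 26, 37, 18, 14]


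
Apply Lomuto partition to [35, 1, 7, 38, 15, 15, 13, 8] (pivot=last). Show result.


Elements <= 8 go left of pivot.
Result: [1, 7, 8, 38, 15, 15, 13, 35], pivot at index 2


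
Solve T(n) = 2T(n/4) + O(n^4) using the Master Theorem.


a=2, b=4, c=4. log_4(2)=0.5 < c=4. Case 3: O(n^c) = O(n^4)
Complexity: O(n^4)


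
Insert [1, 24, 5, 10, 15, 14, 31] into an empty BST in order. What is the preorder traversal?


Root = 1; build tree by BST insertion.
Preorder traversal: [1, 24, 5, 10, 15, 14, 31]


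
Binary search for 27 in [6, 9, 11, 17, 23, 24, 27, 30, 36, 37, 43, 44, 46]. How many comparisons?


Search for 27:
[0,12] mid=6 arr[6]=27
Total: 1 comparisons


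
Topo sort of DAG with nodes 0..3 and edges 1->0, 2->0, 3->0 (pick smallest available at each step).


Kahn's algorithm, process smallest node first
Order: [1, 2, 3, 0]


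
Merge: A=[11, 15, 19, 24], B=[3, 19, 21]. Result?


Compare heads, take smaller each step.
Merged: [3, 11, 15, 19, 19, 21, 24]


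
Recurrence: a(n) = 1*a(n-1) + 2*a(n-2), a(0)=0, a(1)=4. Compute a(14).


Build bottom-up:
...a(12)=5460, a(13)=10924, a(14)=1*10924+2*5460=21844


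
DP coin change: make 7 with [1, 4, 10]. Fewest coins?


dp[0]=0; dp[i]=1+min(dp[i-c] for c in coins)
...dp[2]=2, dp[3]=3, dp[4]=1, dp[5]=2, dp[6]=3, dp[7]=4
Minimum coins for 7 = 4


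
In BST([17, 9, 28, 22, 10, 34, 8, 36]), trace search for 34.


BST root = 17
Search for 34: compare at each node
Path: [17, 28, 34]


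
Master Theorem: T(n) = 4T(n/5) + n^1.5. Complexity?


a=4, b=5, c=1.5. log_5(4)=0.861 < c=1.5. Case 3: O(n^c) = O(n^1.500)
Complexity: O(n^1.500)


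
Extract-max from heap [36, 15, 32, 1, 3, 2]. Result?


Max = 36
Replace root with last, heapify down
Resulting heap: [32, 15, 2, 1, 3]


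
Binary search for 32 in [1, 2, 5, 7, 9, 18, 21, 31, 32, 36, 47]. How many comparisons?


Search for 32:
[0,10] mid=5 arr[5]=18
[6,10] mid=8 arr[8]=32
Total: 2 comparisons


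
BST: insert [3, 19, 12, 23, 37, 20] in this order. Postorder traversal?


Root = 3; build tree by BST insertion.
Postorder traversal: [12, 20, 37, 23, 19, 3]


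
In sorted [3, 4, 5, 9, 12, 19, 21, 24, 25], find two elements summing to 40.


Two pointers: lo=0, hi=8
Found pair: (19, 21) summing to 40


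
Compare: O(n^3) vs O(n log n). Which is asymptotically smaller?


linearithmic grows slower than cubic
O(n log n) is asymptotically smaller; O(n^3) grows faster


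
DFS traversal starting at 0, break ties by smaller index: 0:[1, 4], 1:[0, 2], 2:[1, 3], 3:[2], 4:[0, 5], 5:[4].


DFS stack-based: start with [0]
Visit order: [0, 1, 2, 3, 4, 5]


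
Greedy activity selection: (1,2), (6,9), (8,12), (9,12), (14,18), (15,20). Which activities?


Greedy: pick earliest-ending, then skip overlaps.
Selected (4 activities): [(1, 2), (6, 9), (9, 12), (14, 18)]


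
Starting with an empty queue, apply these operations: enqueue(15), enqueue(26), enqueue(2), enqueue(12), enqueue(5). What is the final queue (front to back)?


enqueue(15) -> [15]
enqueue(26) -> [15, 26]
enqueue(2) -> [15, 26, 2]
enqueue(12) -> [15, 26, 2, 12]
enqueue(5) -> [15, 26, 2, 12, 5]
Final queue (front to back): [15, 26, 2, 12, 5]


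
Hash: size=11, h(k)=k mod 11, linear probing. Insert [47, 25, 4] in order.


Insertions: 47->slot 3; 25->slot 4; 4->slot 5
Table: [None, None, None, 47, 25, 4, None, None, None, None, None]


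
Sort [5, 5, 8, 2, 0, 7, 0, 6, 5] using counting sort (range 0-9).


Count array: [2, 0, 1, 0, 0, 3, 1, 1, 1, 0]
Reconstruct: [0, 0, 2, 5, 5, 5, 6, 7, 8]


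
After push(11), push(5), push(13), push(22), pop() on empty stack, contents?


push(11) -> [11]
push(5) -> [11, 5]
push(13) -> [11, 5, 13]
push(22) -> [11, 5, 13, 22]
pop() returns 22 -> [11, 5, 13]
Final stack (bottom to top): [11, 5, 13]


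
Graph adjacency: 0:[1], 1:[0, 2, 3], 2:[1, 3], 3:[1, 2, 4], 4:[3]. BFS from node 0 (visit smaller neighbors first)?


BFS queue: start with [0]
Visit order: [0, 1, 2, 3, 4]


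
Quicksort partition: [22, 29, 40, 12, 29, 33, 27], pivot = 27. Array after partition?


Elements <= 27 go left of pivot.
Result: [22, 12, 27, 29, 29, 33, 40], pivot at index 2


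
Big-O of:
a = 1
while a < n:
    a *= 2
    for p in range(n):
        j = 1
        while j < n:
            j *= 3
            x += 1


Per nesting level: O(log n) * O(n) * O(log n) = O(n (log n)^2)
Complexity: O(n (log n)^2)


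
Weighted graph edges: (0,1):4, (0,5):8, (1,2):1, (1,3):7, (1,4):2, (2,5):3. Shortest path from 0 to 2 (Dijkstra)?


Dijkstra from 0:
Distances: {0: 0, 1: 4, 2: 5, 3: 11, 4: 6, 5: 8}
Shortest distance to 2 = 5, path = [0, 1, 2]


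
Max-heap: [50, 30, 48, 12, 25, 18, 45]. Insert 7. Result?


Append 7: [50, 30, 48, 12, 25, 18, 45, 7]
Bubble up: no swaps needed
Result: [50, 30, 48, 12, 25, 18, 45, 7]


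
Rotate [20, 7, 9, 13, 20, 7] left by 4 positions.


Left rotate by 4: [20, 7, 20, 7, 9, 13]


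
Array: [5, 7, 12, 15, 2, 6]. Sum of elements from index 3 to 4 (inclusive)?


Prefix sums: [0, 5, 12, 24, 39, 41, 47]
Sum[3..4] = prefix[5] - prefix[3] = 41 - 24 = 17


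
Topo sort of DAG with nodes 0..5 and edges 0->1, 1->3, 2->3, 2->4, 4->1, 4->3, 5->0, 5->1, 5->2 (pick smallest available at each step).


Kahn's algorithm, process smallest node first
Order: [5, 0, 2, 4, 1, 3]


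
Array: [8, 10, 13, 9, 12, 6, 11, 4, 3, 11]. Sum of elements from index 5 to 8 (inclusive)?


Prefix sums: [0, 8, 18, 31, 40, 52, 58, 69, 73, 76, 87]
Sum[5..8] = prefix[9] - prefix[5] = 76 - 52 = 24


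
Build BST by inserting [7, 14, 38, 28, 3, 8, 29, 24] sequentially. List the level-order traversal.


Root = 7; build tree by BST insertion.
Level-Order traversal: [7, 3, 14, 8, 38, 28, 24, 29]


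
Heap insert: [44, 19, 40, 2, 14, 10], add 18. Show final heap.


Append 18: [44, 19, 40, 2, 14, 10, 18]
Bubble up: no swaps needed
Result: [44, 19, 40, 2, 14, 10, 18]


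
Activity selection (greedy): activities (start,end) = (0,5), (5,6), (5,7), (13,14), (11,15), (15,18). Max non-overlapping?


Greedy: pick earliest-ending, then skip overlaps.
Selected (4 activities): [(0, 5), (5, 6), (13, 14), (15, 18)]


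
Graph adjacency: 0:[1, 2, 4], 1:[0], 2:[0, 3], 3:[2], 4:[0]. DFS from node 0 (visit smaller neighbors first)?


DFS stack-based: start with [0]
Visit order: [0, 1, 2, 3, 4]


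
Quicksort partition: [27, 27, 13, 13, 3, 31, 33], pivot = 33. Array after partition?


Elements <= 33 go left of pivot.
Result: [27, 27, 13, 13, 3, 31, 33], pivot at index 6


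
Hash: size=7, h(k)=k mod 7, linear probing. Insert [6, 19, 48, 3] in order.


Insertions: 6->slot 6; 19->slot 5; 48->slot 0; 3->slot 3
Table: [48, None, None, 3, None, 19, 6]


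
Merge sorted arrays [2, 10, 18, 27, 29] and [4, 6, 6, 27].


Compare heads, take smaller each step.
Merged: [2, 4, 6, 6, 10, 18, 27, 27, 29]


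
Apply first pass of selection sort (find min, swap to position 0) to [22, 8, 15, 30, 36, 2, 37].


After one pass: [2, 8, 15, 30, 36, 22, 37]


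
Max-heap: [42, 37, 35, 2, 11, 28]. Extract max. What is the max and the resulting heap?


Max = 42
Replace root with last, heapify down
Resulting heap: [37, 28, 35, 2, 11]


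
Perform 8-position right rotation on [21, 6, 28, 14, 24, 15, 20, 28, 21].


Right rotate by 8: [6, 28, 14, 24, 15, 20, 28, 21, 21]


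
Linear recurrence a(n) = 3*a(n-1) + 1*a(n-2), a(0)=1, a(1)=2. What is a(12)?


Build bottom-up:
...a(10)=98644, a(11)=325799, a(12)=3*325799+1*98644=1076041


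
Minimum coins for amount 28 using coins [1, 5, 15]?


dp[0]=0; dp[i]=1+min(dp[i-c] for c in coins)
...dp[23]=5, dp[24]=6, dp[25]=3, dp[26]=4, dp[27]=5, dp[28]=6
Minimum coins for 28 = 6


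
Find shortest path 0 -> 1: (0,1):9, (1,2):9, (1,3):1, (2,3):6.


Dijkstra from 0:
Distances: {0: 0, 1: 9, 2: 16, 3: 10}
Shortest distance to 1 = 9, path = [0, 1]


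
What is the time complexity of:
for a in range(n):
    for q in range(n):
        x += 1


Per nesting level: O(n) * O(n) = O(n^2)
Complexity: O(n^2)


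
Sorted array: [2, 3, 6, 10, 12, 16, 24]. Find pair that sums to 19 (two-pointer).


Two pointers: lo=0, hi=6
Found pair: (3, 16) summing to 19


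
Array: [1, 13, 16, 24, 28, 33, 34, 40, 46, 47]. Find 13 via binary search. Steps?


Search for 13:
[0,9] mid=4 arr[4]=28
[0,3] mid=1 arr[1]=13
Total: 2 comparisons


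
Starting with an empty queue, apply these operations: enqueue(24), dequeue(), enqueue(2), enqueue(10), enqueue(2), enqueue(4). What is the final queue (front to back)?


enqueue(24) -> [24]
dequeue() returns 24 -> []
enqueue(2) -> [2]
enqueue(10) -> [2, 10]
enqueue(2) -> [2, 10, 2]
enqueue(4) -> [2, 10, 2, 4]
Final queue (front to back): [2, 10, 2, 4]


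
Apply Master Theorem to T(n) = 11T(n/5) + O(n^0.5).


a=11, b=5, c=0.5. log_5(11)=1.490 > c=0.5. Case 1: O(n^log_b(a)) = O(n^1.490)
Complexity: O(n^1.490)


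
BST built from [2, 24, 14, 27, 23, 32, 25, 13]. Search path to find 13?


BST root = 2
Search for 13: compare at each node
Path: [2, 24, 14, 13]


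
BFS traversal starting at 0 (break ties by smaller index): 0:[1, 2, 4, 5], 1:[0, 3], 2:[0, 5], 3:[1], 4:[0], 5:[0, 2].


BFS queue: start with [0]
Visit order: [0, 1, 2, 4, 5, 3]


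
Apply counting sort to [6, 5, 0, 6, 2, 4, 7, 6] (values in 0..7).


Count array: [1, 0, 1, 0, 1, 1, 3, 1]
Reconstruct: [0, 2, 4, 5, 6, 6, 6, 7]


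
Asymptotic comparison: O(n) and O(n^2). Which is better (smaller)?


linear grows slower than quadratic
O(n) is asymptotically smaller; O(n^2) grows faster


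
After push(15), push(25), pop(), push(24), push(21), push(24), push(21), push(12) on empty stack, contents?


push(15) -> [15]
push(25) -> [15, 25]
pop() returns 25 -> [15]
push(24) -> [15, 24]
push(21) -> [15, 24, 21]
push(24) -> [15, 24, 21, 24]
push(21) -> [15, 24, 21, 24, 21]
push(12) -> [15, 24, 21, 24, 21, 12]
Final stack (bottom to top): [15, 24, 21, 24, 21, 12]


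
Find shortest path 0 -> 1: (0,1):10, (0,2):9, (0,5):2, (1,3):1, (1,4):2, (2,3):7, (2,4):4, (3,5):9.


Dijkstra from 0:
Distances: {0: 0, 1: 10, 2: 9, 3: 11, 4: 12, 5: 2}
Shortest distance to 1 = 10, path = [0, 1]


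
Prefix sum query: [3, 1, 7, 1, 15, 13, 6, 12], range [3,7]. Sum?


Prefix sums: [0, 3, 4, 11, 12, 27, 40, 46, 58]
Sum[3..7] = prefix[8] - prefix[3] = 58 - 11 = 47


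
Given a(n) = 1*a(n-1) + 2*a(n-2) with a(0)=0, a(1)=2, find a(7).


Build bottom-up:
...a(5)=22, a(6)=42, a(7)=1*42+2*22=86


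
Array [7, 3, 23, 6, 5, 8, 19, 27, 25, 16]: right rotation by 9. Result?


Right rotate by 9: [3, 23, 6, 5, 8, 19, 27, 25, 16, 7]


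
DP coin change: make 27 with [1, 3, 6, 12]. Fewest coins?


dp[0]=0; dp[i]=1+min(dp[i-c] for c in coins)
...dp[22]=4, dp[23]=5, dp[24]=2, dp[25]=3, dp[26]=4, dp[27]=3
Minimum coins for 27 = 3


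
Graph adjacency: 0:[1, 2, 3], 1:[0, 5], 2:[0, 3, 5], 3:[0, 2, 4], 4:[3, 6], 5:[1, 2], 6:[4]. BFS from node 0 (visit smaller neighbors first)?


BFS queue: start with [0]
Visit order: [0, 1, 2, 3, 5, 4, 6]


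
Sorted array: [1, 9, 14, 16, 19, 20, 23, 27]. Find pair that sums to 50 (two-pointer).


Two pointers: lo=0, hi=7
Found pair: (23, 27) summing to 50


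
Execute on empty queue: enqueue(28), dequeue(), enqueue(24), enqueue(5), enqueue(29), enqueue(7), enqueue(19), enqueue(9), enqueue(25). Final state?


enqueue(28) -> [28]
dequeue() returns 28 -> []
enqueue(24) -> [24]
enqueue(5) -> [24, 5]
enqueue(29) -> [24, 5, 29]
enqueue(7) -> [24, 5, 29, 7]
enqueue(19) -> [24, 5, 29, 7, 19]
enqueue(9) -> [24, 5, 29, 7, 19, 9]
enqueue(25) -> [24, 5, 29, 7, 19, 9, 25]
Final queue (front to back): [24, 5, 29, 7, 19, 9, 25]


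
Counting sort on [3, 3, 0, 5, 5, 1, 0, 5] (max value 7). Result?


Count array: [2, 1, 0, 2, 0, 3, 0, 0]
Reconstruct: [0, 0, 1, 3, 3, 5, 5, 5]


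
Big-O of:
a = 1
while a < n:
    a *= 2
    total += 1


Per nesting level: O(log n) = O(log n)
Complexity: O(log n)


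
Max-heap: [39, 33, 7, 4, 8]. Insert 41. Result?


Append 41: [39, 33, 7, 4, 8, 41]
Bubble up: swap idx 5(41) with idx 2(7); swap idx 2(41) with idx 0(39)
Result: [41, 33, 39, 4, 8, 7]


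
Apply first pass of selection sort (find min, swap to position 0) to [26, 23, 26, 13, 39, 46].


After one pass: [13, 23, 26, 26, 39, 46]


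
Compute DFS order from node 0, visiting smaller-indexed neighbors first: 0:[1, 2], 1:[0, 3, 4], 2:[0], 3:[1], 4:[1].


DFS stack-based: start with [0]
Visit order: [0, 1, 3, 4, 2]


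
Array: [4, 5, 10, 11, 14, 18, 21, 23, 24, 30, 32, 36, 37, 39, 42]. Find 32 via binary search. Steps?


Search for 32:
[0,14] mid=7 arr[7]=23
[8,14] mid=11 arr[11]=36
[8,10] mid=9 arr[9]=30
[10,10] mid=10 arr[10]=32
Total: 4 comparisons


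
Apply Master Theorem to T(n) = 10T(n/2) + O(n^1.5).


a=10, b=2, c=1.5. log_2(10)=3.322 > c=1.5. Case 1: O(n^log_b(a)) = O(n^3.322)
Complexity: O(n^3.322)


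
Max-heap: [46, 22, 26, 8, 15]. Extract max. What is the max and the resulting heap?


Max = 46
Replace root with last, heapify down
Resulting heap: [26, 22, 15, 8]


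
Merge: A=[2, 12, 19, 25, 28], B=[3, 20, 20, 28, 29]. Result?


Compare heads, take smaller each step.
Merged: [2, 3, 12, 19, 20, 20, 25, 28, 28, 29]


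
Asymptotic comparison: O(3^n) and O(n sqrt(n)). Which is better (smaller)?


n^1.5 grows slower than exponential (base 3)
O(n sqrt(n)) is asymptotically smaller; O(3^n) grows faster


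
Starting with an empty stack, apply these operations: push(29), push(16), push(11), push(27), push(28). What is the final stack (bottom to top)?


push(29) -> [29]
push(16) -> [29, 16]
push(11) -> [29, 16, 11]
push(27) -> [29, 16, 11, 27]
push(28) -> [29, 16, 11, 27, 28]
Final stack (bottom to top): [29, 16, 11, 27, 28]


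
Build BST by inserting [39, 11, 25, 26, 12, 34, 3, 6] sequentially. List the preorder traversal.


Root = 39; build tree by BST insertion.
Preorder traversal: [39, 11, 3, 6, 25, 12, 26, 34]


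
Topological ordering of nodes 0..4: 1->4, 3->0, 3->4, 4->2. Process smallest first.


Kahn's algorithm, process smallest node first
Order: [1, 3, 0, 4, 2]


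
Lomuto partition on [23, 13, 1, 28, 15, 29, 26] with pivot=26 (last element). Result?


Elements <= 26 go left of pivot.
Result: [23, 13, 1, 15, 26, 29, 28], pivot at index 4


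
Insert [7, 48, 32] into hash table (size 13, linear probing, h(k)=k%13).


Insertions: 7->slot 7; 48->slot 9; 32->slot 6
Table: [None, None, None, None, None, None, 32, 7, None, 48, None, None, None]


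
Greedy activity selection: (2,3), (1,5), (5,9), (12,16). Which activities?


Greedy: pick earliest-ending, then skip overlaps.
Selected (3 activities): [(2, 3), (5, 9), (12, 16)]


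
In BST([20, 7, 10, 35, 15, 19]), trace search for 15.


BST root = 20
Search for 15: compare at each node
Path: [20, 7, 10, 15]


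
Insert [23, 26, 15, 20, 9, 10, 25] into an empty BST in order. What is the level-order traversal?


Root = 23; build tree by BST insertion.
Level-Order traversal: [23, 15, 26, 9, 20, 25, 10]


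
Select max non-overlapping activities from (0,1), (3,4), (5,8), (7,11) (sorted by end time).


Greedy: pick earliest-ending, then skip overlaps.
Selected (3 activities): [(0, 1), (3, 4), (5, 8)]


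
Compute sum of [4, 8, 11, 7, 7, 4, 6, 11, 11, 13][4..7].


Prefix sums: [0, 4, 12, 23, 30, 37, 41, 47, 58, 69, 82]
Sum[4..7] = prefix[8] - prefix[4] = 58 - 30 = 28


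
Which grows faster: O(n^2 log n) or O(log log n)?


double-logarithmic grows slower than n^2 log n
O(log log n) is asymptotically smaller; O(n^2 log n) grows faster


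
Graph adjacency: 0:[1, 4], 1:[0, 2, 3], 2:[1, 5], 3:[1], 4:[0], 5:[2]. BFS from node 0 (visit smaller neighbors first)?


BFS queue: start with [0]
Visit order: [0, 1, 4, 2, 3, 5]


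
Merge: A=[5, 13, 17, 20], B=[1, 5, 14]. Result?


Compare heads, take smaller each step.
Merged: [1, 5, 5, 13, 14, 17, 20]


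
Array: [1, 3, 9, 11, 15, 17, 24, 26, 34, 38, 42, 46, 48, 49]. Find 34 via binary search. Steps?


Search for 34:
[0,13] mid=6 arr[6]=24
[7,13] mid=10 arr[10]=42
[7,9] mid=8 arr[8]=34
Total: 3 comparisons


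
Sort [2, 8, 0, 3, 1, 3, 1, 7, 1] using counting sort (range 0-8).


Count array: [1, 3, 1, 2, 0, 0, 0, 1, 1]
Reconstruct: [0, 1, 1, 1, 2, 3, 3, 7, 8]


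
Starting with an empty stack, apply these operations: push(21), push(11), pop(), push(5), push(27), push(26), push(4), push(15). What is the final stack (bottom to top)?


push(21) -> [21]
push(11) -> [21, 11]
pop() returns 11 -> [21]
push(5) -> [21, 5]
push(27) -> [21, 5, 27]
push(26) -> [21, 5, 27, 26]
push(4) -> [21, 5, 27, 26, 4]
push(15) -> [21, 5, 27, 26, 4, 15]
Final stack (bottom to top): [21, 5, 27, 26, 4, 15]


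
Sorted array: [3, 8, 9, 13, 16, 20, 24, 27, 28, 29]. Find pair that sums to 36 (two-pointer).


Two pointers: lo=0, hi=9
Found pair: (8, 28) summing to 36


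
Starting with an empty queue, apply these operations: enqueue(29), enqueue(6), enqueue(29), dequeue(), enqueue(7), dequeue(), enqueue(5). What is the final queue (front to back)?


enqueue(29) -> [29]
enqueue(6) -> [29, 6]
enqueue(29) -> [29, 6, 29]
dequeue() returns 29 -> [6, 29]
enqueue(7) -> [6, 29, 7]
dequeue() returns 6 -> [29, 7]
enqueue(5) -> [29, 7, 5]
Final queue (front to back): [29, 7, 5]


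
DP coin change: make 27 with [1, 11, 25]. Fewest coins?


dp[0]=0; dp[i]=1+min(dp[i-c] for c in coins)
...dp[22]=2, dp[23]=3, dp[24]=4, dp[25]=1, dp[26]=2, dp[27]=3
Minimum coins for 27 = 3


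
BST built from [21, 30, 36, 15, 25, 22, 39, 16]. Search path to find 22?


BST root = 21
Search for 22: compare at each node
Path: [21, 30, 25, 22]


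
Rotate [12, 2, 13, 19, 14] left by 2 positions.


Left rotate by 2: [13, 19, 14, 12, 2]


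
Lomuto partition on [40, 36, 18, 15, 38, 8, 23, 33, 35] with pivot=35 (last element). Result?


Elements <= 35 go left of pivot.
Result: [18, 15, 8, 23, 33, 35, 36, 38, 40], pivot at index 5


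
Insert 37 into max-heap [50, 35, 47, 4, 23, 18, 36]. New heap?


Append 37: [50, 35, 47, 4, 23, 18, 36, 37]
Bubble up: swap idx 7(37) with idx 3(4); swap idx 3(37) with idx 1(35)
Result: [50, 37, 47, 35, 23, 18, 36, 4]


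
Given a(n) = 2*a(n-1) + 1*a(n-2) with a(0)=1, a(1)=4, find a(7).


Build bottom-up:
...a(5)=128, a(6)=309, a(7)=2*309+1*128=746


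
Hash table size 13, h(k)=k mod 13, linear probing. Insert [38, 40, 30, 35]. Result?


Insertions: 38->slot 12; 40->slot 1; 30->slot 4; 35->slot 9
Table: [None, 40, None, None, 30, None, None, None, None, 35, None, None, 38]


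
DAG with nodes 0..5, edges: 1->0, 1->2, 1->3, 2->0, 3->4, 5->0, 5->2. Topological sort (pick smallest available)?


Kahn's algorithm, process smallest node first
Order: [1, 3, 4, 5, 2, 0]


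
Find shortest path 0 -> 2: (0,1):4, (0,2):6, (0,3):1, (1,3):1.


Dijkstra from 0:
Distances: {0: 0, 1: 2, 2: 6, 3: 1}
Shortest distance to 2 = 6, path = [0, 2]


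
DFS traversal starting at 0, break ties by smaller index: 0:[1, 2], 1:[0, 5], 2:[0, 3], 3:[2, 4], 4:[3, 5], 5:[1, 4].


DFS stack-based: start with [0]
Visit order: [0, 1, 5, 4, 3, 2]


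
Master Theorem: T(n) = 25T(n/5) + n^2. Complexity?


a=25, b=5, c=2. log_5(25)=2 = c=2. Case 2: O(n^c log n) = O(n^2 log n)
Complexity: O(n^2 log n)


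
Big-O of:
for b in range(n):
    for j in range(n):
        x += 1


Per nesting level: O(n) * O(n) = O(n^2)
Complexity: O(n^2)


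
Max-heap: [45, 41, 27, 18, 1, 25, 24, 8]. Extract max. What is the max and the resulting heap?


Max = 45
Replace root with last, heapify down
Resulting heap: [41, 18, 27, 8, 1, 25, 24]


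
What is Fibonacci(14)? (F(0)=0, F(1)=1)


F(n)=F(n-1)+F(n-2)
...F(12)=144, F(13)=233, F(14)=377


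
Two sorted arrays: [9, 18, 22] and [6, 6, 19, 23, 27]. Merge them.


Compare heads, take smaller each step.
Merged: [6, 6, 9, 18, 19, 22, 23, 27]


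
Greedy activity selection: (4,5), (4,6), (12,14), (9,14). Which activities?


Greedy: pick earliest-ending, then skip overlaps.
Selected (2 activities): [(4, 5), (12, 14)]


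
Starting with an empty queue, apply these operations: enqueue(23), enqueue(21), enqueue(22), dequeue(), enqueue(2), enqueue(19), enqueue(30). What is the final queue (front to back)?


enqueue(23) -> [23]
enqueue(21) -> [23, 21]
enqueue(22) -> [23, 21, 22]
dequeue() returns 23 -> [21, 22]
enqueue(2) -> [21, 22, 2]
enqueue(19) -> [21, 22, 2, 19]
enqueue(30) -> [21, 22, 2, 19, 30]
Final queue (front to back): [21, 22, 2, 19, 30]


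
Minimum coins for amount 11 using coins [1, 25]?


dp[0]=0; dp[i]=1+min(dp[i-c] for c in coins)
...dp[6]=6, dp[7]=7, dp[8]=8, dp[9]=9, dp[10]=10, dp[11]=11
Minimum coins for 11 = 11


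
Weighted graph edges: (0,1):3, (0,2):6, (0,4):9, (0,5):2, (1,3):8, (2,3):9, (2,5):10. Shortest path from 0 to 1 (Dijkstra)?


Dijkstra from 0:
Distances: {0: 0, 1: 3, 2: 6, 3: 11, 4: 9, 5: 2}
Shortest distance to 1 = 3, path = [0, 1]


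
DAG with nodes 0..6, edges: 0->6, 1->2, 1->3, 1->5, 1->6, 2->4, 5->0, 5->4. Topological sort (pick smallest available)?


Kahn's algorithm, process smallest node first
Order: [1, 2, 3, 5, 0, 4, 6]


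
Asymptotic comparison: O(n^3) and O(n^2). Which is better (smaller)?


quadratic grows slower than cubic
O(n^2) is asymptotically smaller; O(n^3) grows faster


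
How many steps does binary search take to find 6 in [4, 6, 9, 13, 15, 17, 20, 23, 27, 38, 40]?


Search for 6:
[0,10] mid=5 arr[5]=17
[0,4] mid=2 arr[2]=9
[0,1] mid=0 arr[0]=4
[1,1] mid=1 arr[1]=6
Total: 4 comparisons


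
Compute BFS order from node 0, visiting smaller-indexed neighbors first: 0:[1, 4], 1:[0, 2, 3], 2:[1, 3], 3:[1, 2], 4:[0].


BFS queue: start with [0]
Visit order: [0, 1, 4, 2, 3]


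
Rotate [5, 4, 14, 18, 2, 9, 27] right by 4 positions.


Right rotate by 4: [18, 2, 9, 27, 5, 4, 14]


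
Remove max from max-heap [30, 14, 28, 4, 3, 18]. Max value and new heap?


Max = 30
Replace root with last, heapify down
Resulting heap: [28, 14, 18, 4, 3]


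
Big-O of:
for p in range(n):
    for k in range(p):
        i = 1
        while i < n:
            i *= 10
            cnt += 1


Per nesting level: O(n) * O(n) [triangular over p] * O(log n) = O(n^2 log n)
Complexity: O(n^2 log n)


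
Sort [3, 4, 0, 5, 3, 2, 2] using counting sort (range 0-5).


Count array: [1, 0, 2, 2, 1, 1]
Reconstruct: [0, 2, 2, 3, 3, 4, 5]


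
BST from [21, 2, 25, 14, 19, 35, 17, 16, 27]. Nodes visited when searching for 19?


BST root = 21
Search for 19: compare at each node
Path: [21, 2, 14, 19]


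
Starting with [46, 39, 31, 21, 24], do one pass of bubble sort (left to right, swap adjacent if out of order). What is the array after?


After one pass: [39, 31, 21, 24, 46]


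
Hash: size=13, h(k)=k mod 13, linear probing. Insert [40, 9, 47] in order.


Insertions: 40->slot 1; 9->slot 9; 47->slot 8
Table: [None, 40, None, None, None, None, None, None, 47, 9, None, None, None]


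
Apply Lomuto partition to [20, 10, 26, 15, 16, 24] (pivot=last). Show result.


Elements <= 24 go left of pivot.
Result: [20, 10, 15, 16, 24, 26], pivot at index 4


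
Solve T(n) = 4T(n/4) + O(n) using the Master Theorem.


a=4, b=4, c=1. log_4(4)=1 = c=1. Case 2: O(n^c log n) = O(n log n)
Complexity: O(n log n)


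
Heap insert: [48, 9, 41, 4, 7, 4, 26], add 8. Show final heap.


Append 8: [48, 9, 41, 4, 7, 4, 26, 8]
Bubble up: swap idx 7(8) with idx 3(4)
Result: [48, 9, 41, 8, 7, 4, 26, 4]


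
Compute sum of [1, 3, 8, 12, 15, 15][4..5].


Prefix sums: [0, 1, 4, 12, 24, 39, 54]
Sum[4..5] = prefix[6] - prefix[4] = 54 - 24 = 30


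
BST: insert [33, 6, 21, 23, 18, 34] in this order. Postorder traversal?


Root = 33; build tree by BST insertion.
Postorder traversal: [18, 23, 21, 6, 34, 33]


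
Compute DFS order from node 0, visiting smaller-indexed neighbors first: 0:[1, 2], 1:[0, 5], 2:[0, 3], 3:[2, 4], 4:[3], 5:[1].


DFS stack-based: start with [0]
Visit order: [0, 1, 5, 2, 3, 4]


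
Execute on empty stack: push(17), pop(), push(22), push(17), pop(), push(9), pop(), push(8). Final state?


push(17) -> [17]
pop() returns 17 -> []
push(22) -> [22]
push(17) -> [22, 17]
pop() returns 17 -> [22]
push(9) -> [22, 9]
pop() returns 9 -> [22]
push(8) -> [22, 8]
Final stack (bottom to top): [22, 8]


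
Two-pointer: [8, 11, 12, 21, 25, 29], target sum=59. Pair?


Two pointers: lo=0, hi=5
No pair sums to 59


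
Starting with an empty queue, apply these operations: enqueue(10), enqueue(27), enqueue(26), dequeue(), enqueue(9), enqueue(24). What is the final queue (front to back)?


enqueue(10) -> [10]
enqueue(27) -> [10, 27]
enqueue(26) -> [10, 27, 26]
dequeue() returns 10 -> [27, 26]
enqueue(9) -> [27, 26, 9]
enqueue(24) -> [27, 26, 9, 24]
Final queue (front to back): [27, 26, 9, 24]


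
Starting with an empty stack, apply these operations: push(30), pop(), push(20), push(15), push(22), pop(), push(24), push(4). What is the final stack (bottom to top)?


push(30) -> [30]
pop() returns 30 -> []
push(20) -> [20]
push(15) -> [20, 15]
push(22) -> [20, 15, 22]
pop() returns 22 -> [20, 15]
push(24) -> [20, 15, 24]
push(4) -> [20, 15, 24, 4]
Final stack (bottom to top): [20, 15, 24, 4]


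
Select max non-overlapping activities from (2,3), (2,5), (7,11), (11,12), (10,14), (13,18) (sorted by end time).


Greedy: pick earliest-ending, then skip overlaps.
Selected (4 activities): [(2, 3), (7, 11), (11, 12), (13, 18)]


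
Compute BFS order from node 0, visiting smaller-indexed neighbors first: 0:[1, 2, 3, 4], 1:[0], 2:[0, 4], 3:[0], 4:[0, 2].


BFS queue: start with [0]
Visit order: [0, 1, 2, 3, 4]


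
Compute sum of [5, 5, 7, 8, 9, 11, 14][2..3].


Prefix sums: [0, 5, 10, 17, 25, 34, 45, 59]
Sum[2..3] = prefix[4] - prefix[2] = 25 - 10 = 15


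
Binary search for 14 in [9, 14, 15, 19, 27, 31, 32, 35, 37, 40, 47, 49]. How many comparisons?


Search for 14:
[0,11] mid=5 arr[5]=31
[0,4] mid=2 arr[2]=15
[0,1] mid=0 arr[0]=9
[1,1] mid=1 arr[1]=14
Total: 4 comparisons


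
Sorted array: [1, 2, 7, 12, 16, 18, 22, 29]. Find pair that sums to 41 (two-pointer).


Two pointers: lo=0, hi=7
Found pair: (12, 29) summing to 41


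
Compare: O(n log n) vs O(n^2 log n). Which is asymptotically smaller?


linearithmic grows slower than n^2 log n
O(n log n) is asymptotically smaller; O(n^2 log n) grows faster


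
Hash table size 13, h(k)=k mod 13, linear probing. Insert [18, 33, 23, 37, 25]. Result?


Insertions: 18->slot 5; 33->slot 7; 23->slot 10; 37->slot 11; 25->slot 12
Table: [None, None, None, None, None, 18, None, 33, None, None, 23, 37, 25]


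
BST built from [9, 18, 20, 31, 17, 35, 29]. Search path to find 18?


BST root = 9
Search for 18: compare at each node
Path: [9, 18]


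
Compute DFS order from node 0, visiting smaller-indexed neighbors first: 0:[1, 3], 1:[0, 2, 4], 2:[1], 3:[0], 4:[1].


DFS stack-based: start with [0]
Visit order: [0, 1, 2, 4, 3]


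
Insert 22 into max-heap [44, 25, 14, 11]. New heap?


Append 22: [44, 25, 14, 11, 22]
Bubble up: no swaps needed
Result: [44, 25, 14, 11, 22]


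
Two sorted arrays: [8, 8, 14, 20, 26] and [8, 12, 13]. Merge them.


Compare heads, take smaller each step.
Merged: [8, 8, 8, 12, 13, 14, 20, 26]


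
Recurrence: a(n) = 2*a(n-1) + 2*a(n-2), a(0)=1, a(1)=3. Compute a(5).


Build bottom-up:
...a(3)=22, a(4)=60, a(5)=2*60+2*22=164


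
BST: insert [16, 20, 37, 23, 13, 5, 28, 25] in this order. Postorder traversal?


Root = 16; build tree by BST insertion.
Postorder traversal: [5, 13, 25, 28, 23, 37, 20, 16]


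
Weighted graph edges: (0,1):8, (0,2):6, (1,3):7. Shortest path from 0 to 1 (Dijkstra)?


Dijkstra from 0:
Distances: {0: 0, 1: 8, 2: 6, 3: 15}
Shortest distance to 1 = 8, path = [0, 1]


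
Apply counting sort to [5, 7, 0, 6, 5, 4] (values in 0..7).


Count array: [1, 0, 0, 0, 1, 2, 1, 1]
Reconstruct: [0, 4, 5, 5, 6, 7]


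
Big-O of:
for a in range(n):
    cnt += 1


Per nesting level: O(n) = O(n)
Complexity: O(n)


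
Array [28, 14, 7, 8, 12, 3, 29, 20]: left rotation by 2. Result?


Left rotate by 2: [7, 8, 12, 3, 29, 20, 28, 14]
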